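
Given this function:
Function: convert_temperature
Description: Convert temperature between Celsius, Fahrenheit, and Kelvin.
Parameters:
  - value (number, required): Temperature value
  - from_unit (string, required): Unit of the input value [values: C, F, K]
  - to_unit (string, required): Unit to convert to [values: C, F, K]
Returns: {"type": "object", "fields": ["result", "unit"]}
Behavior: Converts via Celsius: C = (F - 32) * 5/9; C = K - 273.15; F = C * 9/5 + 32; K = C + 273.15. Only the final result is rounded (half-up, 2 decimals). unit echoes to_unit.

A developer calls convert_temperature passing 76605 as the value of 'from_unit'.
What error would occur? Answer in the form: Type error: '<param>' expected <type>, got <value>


Spec: 'from_unit' is declared as string; 76605 is an integer.
Type error: 'from_unit' expected string, got 76605


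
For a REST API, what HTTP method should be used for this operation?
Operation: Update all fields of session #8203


GET = read, POST = create, PUT = update/replace, DELETE = remove
This operation is an update/replace.
PUT


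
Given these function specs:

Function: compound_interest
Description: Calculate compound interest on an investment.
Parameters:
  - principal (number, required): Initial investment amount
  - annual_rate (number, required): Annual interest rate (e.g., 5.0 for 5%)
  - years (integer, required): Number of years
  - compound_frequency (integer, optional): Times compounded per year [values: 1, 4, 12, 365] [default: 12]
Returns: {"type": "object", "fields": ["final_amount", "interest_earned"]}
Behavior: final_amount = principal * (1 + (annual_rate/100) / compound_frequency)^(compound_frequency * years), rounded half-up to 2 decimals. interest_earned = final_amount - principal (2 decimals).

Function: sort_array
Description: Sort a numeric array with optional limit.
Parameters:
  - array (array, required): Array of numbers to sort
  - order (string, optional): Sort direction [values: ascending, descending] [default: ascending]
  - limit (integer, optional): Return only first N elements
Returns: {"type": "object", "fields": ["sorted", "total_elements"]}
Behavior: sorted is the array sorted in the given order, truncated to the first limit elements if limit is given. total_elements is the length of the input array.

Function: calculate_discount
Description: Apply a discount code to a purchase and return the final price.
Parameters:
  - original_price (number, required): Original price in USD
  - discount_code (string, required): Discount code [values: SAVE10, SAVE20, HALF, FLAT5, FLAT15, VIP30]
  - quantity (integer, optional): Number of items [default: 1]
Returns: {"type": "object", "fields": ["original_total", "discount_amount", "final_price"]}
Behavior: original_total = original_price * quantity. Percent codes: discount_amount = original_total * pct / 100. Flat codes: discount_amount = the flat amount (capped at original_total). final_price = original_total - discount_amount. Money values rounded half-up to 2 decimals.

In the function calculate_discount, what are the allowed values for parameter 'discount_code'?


The calculate_discount spec declares:
  - discount_code (string, required): Discount code [values: SAVE10, SAVE20, HALF, FLAT5, FLAT15, VIP30]
Allowed values:
SAVE10, SAVE20, HALF, FLAT5, FLAT15, VIP30


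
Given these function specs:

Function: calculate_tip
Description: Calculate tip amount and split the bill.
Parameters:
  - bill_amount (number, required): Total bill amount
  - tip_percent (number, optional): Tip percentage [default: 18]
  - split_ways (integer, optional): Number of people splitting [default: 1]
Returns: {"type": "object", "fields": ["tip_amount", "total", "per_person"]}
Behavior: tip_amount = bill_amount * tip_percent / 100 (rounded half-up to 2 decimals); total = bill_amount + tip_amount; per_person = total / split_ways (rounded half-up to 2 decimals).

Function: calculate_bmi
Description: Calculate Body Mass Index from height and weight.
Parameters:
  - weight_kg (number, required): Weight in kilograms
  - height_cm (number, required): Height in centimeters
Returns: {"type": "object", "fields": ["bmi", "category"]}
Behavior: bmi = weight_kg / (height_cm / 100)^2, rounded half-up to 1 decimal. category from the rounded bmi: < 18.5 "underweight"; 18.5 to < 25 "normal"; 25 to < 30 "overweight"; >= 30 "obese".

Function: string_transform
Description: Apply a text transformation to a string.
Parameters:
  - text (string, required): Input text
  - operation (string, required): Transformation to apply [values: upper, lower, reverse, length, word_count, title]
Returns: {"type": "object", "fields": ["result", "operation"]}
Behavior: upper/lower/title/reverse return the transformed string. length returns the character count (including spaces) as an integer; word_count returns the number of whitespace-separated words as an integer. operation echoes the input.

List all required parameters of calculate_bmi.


Parameters of calculate_bmi and their required/optional flag:
  weight_kg: required
  height_cm: required
height_cm, weight_kg


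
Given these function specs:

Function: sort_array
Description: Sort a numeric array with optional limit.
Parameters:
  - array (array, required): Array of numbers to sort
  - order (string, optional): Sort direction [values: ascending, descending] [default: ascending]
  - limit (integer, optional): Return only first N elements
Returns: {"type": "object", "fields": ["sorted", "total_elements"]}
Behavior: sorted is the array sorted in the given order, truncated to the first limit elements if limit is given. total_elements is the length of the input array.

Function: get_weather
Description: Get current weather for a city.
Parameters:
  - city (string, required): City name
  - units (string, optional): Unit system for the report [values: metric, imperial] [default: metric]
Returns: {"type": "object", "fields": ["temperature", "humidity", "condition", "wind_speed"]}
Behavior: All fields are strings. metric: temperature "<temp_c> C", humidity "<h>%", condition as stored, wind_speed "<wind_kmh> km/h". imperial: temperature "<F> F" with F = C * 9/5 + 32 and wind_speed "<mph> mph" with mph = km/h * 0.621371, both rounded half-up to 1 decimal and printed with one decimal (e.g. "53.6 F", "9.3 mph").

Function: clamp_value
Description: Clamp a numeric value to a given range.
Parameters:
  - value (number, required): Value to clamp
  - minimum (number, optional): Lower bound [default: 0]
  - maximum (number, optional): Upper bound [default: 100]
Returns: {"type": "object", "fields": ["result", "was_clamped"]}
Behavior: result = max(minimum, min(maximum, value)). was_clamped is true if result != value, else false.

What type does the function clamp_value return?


The clamp_value spec declares Returns: {"type": "object", "fields": ["result", "was_clamped"]}
Type:
object


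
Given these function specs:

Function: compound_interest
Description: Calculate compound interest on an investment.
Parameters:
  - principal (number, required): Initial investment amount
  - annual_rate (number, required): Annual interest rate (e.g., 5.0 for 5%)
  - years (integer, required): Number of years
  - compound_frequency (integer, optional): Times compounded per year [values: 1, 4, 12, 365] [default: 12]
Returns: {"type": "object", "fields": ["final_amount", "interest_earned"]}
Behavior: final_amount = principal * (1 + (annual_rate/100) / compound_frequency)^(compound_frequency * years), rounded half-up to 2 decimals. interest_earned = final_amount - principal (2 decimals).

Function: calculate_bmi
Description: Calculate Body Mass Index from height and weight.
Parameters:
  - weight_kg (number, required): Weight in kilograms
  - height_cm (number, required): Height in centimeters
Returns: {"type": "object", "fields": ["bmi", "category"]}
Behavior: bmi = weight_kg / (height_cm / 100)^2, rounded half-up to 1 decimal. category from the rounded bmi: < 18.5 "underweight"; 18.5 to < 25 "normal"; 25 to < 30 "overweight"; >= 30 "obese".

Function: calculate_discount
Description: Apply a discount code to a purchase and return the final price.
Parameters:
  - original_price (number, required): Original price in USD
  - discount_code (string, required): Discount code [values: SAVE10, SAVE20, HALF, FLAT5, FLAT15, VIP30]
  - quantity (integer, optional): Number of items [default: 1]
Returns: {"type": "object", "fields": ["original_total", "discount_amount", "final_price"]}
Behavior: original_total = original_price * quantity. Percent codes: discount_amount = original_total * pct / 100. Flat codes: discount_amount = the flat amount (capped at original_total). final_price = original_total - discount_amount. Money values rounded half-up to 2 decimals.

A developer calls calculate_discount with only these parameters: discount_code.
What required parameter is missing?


Required parameters: original_price, discount_code
Provided: discount_code
Missing: original_price
original_price


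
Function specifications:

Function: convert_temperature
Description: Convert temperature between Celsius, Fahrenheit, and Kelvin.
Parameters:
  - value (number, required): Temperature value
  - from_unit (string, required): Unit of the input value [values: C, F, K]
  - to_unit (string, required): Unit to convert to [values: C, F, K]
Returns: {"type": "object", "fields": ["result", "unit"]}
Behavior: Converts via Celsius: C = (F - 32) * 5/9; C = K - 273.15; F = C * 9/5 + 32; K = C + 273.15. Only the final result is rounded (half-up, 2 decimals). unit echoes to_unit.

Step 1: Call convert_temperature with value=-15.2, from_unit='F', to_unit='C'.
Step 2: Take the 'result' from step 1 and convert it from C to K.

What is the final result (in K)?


Step 1: convert_temperature(value=-15.2, from_unit=F, to_unit=C)
  To C: (-15.2 - 32) * 5/9 = -26.222222
  Target is C: -26.222222
  Round to 2 decimals: -26.22
  -> result = -26.22 C
Step 2: convert_temperature(value=-26.22, from_unit=C, to_unit=K)
  Input already in C: -26.22
  To K: -26.22 + 273.15 = 246.93
  Round to 2 decimals: 246.93
  -> result = 246.93 K
246.93 K


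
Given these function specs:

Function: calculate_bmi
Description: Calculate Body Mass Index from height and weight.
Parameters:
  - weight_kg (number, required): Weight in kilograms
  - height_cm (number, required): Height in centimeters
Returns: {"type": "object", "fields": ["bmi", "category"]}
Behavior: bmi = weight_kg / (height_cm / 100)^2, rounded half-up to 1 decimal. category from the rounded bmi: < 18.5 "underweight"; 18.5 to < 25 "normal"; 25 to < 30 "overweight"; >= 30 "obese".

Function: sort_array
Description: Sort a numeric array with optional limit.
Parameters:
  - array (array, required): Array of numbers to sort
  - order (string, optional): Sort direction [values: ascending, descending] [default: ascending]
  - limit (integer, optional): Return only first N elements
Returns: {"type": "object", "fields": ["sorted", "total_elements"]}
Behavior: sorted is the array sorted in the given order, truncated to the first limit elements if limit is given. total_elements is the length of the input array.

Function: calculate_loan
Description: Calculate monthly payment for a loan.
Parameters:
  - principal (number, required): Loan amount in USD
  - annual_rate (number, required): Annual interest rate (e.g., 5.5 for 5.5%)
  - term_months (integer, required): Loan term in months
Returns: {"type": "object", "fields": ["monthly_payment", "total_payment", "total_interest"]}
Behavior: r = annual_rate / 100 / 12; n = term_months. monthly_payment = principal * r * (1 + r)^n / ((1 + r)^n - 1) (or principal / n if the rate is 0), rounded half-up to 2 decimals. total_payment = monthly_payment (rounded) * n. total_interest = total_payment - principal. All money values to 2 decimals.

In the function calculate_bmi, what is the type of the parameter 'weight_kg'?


The calculate_bmi spec declares:
  - weight_kg (number, required): Weight in kilograms
Type:
number


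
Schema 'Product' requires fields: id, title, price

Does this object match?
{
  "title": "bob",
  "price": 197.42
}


Checking required fields...
Missing: id
Invalid - missing required field 'id'


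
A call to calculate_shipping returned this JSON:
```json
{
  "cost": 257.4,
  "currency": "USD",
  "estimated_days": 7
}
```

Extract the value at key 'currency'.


USD


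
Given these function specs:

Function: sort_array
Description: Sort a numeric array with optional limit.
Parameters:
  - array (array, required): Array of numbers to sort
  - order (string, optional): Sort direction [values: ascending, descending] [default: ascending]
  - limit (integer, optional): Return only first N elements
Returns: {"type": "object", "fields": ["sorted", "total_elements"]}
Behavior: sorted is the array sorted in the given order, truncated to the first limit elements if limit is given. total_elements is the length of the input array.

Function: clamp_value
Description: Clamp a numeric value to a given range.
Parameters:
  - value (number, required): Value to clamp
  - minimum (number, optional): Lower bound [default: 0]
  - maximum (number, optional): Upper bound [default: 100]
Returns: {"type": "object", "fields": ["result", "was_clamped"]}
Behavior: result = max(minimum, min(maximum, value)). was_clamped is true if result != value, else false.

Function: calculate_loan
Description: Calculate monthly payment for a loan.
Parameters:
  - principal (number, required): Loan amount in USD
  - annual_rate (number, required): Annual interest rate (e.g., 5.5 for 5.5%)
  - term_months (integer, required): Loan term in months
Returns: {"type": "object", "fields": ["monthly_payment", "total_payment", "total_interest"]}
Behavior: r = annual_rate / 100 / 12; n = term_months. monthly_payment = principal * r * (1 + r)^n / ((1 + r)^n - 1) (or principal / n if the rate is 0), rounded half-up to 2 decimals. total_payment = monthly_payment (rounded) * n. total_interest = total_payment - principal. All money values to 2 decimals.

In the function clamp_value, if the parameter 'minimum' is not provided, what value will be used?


The clamp_value spec declares:
  - minimum (number, optional): Lower bound [default: 0]
Default:
0


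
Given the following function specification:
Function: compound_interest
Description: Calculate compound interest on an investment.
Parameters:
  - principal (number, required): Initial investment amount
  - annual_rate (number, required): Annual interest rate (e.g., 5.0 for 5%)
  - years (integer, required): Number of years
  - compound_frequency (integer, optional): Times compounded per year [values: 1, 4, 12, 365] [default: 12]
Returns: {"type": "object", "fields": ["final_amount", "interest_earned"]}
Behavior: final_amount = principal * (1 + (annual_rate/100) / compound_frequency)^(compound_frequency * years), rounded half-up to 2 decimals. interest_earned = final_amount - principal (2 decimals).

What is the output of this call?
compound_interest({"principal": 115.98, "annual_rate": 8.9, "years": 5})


Defaults applied: compound_frequency=12
rate per period = 8.9/100/12 = 0.007416666667 (keep full precision); periods = 12 * 5 = 60
(1 + 0.007416666667)^60 = 1.55792983
final_amount = 115.98 * 1.55792983 = 180.688701 -> 180.69
interest_earned = 180.69 - 115.98 = 64.71
Output:
{"final_amount": 180.69, "interest_earned": 64.71}


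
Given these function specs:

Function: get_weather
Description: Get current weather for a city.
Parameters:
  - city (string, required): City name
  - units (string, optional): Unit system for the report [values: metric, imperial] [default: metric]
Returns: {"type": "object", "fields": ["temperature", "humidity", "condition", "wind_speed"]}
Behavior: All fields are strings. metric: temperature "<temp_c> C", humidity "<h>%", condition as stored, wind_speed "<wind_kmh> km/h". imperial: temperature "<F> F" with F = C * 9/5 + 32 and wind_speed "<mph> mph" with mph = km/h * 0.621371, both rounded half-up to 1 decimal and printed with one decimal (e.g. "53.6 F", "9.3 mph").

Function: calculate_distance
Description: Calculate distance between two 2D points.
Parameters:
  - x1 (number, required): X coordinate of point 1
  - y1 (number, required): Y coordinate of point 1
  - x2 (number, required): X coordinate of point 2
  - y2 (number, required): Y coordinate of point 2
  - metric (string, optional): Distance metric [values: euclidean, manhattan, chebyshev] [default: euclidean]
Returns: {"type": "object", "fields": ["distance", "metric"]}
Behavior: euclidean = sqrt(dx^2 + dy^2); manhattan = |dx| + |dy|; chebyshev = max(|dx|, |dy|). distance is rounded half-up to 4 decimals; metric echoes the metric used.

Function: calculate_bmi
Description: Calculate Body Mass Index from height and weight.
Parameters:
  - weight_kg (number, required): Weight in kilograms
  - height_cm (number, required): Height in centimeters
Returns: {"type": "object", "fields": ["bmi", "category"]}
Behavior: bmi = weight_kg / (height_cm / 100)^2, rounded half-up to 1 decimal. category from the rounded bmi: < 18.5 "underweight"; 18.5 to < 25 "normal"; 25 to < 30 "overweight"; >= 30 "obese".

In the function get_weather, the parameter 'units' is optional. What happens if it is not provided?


The get_weather spec declares:
  - units (string, optional): Unit system for the report [values: metric, imperial] [default: metric]
It defaults to metric


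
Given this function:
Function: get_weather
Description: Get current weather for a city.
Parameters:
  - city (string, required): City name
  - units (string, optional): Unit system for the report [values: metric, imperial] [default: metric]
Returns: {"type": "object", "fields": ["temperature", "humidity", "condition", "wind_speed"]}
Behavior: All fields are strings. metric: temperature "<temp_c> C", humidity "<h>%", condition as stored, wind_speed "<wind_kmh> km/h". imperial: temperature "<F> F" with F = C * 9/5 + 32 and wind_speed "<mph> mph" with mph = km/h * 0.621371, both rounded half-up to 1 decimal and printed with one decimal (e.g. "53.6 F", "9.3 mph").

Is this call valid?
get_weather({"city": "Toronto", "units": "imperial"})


Checking all required parameters present and types match... All valid.
Valid


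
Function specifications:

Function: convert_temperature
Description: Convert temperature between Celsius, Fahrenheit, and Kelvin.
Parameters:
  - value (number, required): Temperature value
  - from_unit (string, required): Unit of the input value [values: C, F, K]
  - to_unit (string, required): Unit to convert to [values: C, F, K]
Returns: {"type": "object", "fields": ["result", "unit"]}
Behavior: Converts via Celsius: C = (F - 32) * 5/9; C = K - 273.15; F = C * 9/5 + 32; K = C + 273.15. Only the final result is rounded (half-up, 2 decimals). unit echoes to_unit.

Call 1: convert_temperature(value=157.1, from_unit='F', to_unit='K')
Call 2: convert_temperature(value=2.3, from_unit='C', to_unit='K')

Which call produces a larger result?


Call 1:
  To C: (157.1 - 32) * 5/9 = 69.5
  To K: 69.5 + 273.15 = 342.65
  Round to 2 decimals: 342.65
  -> 342.65 K
Call 2:
  Input already in C: 2.3
  To K: 2.3 + 273.15 = 275.45
  Round to 2 decimals: 275.45
  -> 275.45 K
Call 1 (342.65 K)


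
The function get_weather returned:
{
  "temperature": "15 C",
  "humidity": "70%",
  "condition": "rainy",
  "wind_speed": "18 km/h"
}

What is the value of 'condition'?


rainy


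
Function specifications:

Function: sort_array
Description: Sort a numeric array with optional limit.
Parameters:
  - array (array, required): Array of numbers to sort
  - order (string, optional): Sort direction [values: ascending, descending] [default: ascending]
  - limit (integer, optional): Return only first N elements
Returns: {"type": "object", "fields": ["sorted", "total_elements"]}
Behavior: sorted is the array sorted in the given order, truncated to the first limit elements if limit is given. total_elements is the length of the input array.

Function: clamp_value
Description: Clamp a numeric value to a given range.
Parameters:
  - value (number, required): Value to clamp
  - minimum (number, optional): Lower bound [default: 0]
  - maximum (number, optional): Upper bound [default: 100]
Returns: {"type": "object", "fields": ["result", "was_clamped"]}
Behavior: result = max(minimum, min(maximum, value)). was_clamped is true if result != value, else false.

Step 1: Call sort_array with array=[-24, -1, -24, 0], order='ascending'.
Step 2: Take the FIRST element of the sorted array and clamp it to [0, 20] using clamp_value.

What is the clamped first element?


Step 1: sort_array(order=ascending)
  sorted: [-24, -24, -1, 0]
  -> first element = -24
Step 2: clamp_value(value=-24, minimum=0, maximum=20)
  result = max(0, min(20, -24)) = max(0, -24) = 0
  was_clamped = (0 != -24) = true
  -> result = 0
0


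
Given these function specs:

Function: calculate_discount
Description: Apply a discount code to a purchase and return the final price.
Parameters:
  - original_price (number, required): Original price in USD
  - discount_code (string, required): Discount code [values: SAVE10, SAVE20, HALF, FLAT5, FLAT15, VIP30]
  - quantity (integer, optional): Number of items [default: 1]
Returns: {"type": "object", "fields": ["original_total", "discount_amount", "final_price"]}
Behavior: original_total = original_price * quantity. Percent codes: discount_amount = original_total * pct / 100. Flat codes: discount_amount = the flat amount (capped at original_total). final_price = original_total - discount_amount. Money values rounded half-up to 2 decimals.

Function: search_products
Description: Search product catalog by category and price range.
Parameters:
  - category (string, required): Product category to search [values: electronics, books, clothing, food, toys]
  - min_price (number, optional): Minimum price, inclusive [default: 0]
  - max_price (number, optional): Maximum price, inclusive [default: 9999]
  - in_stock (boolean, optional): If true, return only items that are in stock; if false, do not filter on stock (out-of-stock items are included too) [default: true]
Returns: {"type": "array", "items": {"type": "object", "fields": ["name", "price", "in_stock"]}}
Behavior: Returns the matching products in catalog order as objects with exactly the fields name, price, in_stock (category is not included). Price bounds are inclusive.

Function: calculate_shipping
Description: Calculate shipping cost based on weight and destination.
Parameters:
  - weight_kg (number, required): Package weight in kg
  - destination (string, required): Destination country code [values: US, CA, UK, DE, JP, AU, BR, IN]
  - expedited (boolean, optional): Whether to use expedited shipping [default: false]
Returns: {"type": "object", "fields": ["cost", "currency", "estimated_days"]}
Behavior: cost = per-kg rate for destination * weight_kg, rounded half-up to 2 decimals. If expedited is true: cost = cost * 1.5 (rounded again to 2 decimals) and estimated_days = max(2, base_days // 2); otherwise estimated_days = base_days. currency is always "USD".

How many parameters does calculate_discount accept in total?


Parameters of calculate_discount: original_price (required), discount_code (required), quantity (optional)
Total:
3


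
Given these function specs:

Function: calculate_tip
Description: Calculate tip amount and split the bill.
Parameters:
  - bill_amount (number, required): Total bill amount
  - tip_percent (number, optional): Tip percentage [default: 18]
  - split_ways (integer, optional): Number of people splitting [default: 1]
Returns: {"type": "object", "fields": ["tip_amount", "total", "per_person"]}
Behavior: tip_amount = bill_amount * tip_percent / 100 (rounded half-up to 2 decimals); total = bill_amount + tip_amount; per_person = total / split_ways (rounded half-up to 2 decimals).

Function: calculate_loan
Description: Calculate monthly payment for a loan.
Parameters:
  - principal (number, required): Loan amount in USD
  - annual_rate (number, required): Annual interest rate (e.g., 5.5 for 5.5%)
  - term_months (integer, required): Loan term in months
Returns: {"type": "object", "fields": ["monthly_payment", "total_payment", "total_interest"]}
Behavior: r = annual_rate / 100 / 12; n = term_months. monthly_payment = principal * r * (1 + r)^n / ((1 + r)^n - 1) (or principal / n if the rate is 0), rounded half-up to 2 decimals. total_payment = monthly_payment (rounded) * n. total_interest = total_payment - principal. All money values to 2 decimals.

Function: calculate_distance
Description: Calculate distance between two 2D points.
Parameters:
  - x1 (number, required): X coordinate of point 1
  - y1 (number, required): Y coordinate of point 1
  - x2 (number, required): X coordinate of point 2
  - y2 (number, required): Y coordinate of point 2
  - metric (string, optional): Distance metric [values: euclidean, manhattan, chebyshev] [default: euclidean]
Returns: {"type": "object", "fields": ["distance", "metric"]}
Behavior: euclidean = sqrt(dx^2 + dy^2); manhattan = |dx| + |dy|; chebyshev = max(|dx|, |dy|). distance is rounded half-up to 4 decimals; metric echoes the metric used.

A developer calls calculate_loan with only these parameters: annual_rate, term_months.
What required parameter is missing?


Required parameters: principal, annual_rate, term_months
Provided: annual_rate, term_months
Missing: principal
principal


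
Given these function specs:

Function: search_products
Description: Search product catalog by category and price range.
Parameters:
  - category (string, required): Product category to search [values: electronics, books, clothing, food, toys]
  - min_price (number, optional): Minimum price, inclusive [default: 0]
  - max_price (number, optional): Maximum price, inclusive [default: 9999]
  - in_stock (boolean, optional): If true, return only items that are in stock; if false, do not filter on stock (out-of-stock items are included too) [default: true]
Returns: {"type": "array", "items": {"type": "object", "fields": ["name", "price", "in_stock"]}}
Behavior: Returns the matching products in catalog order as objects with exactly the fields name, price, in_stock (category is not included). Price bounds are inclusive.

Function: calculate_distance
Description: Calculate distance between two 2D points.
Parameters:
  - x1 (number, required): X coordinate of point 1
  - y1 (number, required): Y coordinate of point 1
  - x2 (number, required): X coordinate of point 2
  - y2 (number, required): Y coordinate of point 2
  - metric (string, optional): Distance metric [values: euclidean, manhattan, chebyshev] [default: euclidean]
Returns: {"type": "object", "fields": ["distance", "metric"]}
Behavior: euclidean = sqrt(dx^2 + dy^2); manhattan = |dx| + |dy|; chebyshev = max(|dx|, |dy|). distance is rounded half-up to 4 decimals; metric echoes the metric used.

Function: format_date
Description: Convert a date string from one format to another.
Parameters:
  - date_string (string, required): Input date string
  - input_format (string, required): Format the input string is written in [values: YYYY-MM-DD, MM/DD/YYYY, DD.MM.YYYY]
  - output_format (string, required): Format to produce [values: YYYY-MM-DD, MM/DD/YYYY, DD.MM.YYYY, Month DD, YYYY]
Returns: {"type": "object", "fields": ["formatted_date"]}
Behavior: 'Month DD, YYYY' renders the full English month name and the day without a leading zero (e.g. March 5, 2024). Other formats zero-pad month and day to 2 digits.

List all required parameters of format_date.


Parameters of format_date and their required/optional flag:
  date_string: required
  input_format: required
  output_format: required
date_string, input_format, output_format


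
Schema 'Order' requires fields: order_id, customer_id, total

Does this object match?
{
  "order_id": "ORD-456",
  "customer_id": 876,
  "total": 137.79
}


Checking required fields... All present.
Valid - all required fields present


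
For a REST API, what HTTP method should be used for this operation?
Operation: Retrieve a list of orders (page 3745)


GET = read, POST = create, PUT = update/replace, DELETE = remove
This operation is a read.
GET


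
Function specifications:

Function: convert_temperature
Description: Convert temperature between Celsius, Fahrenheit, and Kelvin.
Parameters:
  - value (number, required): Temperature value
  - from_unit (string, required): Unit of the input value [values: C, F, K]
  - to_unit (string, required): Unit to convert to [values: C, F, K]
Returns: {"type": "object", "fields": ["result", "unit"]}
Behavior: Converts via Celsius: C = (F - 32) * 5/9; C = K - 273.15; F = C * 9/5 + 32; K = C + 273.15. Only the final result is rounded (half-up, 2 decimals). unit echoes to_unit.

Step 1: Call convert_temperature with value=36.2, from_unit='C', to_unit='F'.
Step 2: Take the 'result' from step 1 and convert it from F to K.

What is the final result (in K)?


Step 1: convert_temperature(value=36.2, from_unit=C, to_unit=F)
  Input already in C: 36.2
  To F: 36.2 * 9/5 + 32 = 97.16
  Round to 2 decimals: 97.16
  -> result = 97.16 F
Step 2: convert_temperature(value=97.16, from_unit=F, to_unit=K)
  To C: (97.16 - 32) * 5/9 = 36.2
  To K: 36.2 + 273.15 = 309.35
  Round to 2 decimals: 309.35
  -> result = 309.35 K
309.35 K


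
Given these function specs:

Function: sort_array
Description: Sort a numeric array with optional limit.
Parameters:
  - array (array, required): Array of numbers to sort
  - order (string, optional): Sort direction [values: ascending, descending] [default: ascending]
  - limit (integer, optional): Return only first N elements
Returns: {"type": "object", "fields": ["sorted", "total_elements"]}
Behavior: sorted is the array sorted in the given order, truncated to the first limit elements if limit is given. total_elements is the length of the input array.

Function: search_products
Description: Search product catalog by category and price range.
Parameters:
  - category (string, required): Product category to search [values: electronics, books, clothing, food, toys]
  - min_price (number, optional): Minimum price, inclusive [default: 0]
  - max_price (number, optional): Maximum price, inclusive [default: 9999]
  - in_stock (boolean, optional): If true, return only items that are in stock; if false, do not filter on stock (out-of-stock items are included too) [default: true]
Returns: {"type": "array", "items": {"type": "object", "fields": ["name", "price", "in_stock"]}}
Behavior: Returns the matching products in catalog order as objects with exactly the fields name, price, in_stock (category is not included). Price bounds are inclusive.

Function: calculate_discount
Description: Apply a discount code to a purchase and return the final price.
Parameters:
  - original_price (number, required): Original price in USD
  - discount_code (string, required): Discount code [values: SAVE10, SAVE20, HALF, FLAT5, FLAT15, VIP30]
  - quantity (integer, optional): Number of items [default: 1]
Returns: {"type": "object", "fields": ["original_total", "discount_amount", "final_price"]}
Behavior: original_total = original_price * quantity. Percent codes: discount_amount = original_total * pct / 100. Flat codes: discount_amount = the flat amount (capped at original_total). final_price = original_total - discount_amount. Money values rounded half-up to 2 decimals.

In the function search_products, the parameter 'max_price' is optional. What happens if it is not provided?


The search_products spec declares:
  - max_price (number, optional): Maximum price, inclusive [default: 9999]
It defaults to 9999


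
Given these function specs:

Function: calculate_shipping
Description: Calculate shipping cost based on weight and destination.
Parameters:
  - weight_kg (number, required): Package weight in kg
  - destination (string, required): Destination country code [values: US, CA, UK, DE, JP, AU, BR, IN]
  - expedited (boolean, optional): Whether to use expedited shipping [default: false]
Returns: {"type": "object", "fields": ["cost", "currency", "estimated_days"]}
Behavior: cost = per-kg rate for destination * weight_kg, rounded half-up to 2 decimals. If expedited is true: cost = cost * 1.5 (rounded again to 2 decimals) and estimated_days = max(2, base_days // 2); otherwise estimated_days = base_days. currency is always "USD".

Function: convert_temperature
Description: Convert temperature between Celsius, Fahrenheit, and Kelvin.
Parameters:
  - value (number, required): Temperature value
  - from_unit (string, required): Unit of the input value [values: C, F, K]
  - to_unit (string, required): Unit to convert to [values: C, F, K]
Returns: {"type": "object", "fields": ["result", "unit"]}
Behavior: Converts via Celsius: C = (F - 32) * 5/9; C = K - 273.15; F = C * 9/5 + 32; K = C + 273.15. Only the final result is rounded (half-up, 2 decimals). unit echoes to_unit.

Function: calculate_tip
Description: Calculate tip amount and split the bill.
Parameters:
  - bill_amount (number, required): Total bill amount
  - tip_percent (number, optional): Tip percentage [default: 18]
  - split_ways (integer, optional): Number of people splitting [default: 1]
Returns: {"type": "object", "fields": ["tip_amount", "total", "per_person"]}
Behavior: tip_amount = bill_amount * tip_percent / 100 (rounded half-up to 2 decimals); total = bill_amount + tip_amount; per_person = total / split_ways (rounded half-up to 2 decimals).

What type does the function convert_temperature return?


The convert_temperature spec declares Returns: {"type": "object", "fields": ["result", "unit"]}
Type:
object


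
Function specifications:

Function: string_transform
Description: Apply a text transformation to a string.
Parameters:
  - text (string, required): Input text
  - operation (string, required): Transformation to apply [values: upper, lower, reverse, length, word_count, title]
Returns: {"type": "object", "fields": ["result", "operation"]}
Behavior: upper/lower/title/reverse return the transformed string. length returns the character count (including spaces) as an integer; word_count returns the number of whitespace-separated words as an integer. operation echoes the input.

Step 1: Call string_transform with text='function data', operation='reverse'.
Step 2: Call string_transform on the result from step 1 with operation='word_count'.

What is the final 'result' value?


Step 1: string_transform(text='function data', operation='reverse')
  -> result = 'atad noitcnuf'
Step 2: string_transform(text='atad noitcnuf', operation='word_count')
  words: atad, noitcnuf -> 2
  -> result = 2
2


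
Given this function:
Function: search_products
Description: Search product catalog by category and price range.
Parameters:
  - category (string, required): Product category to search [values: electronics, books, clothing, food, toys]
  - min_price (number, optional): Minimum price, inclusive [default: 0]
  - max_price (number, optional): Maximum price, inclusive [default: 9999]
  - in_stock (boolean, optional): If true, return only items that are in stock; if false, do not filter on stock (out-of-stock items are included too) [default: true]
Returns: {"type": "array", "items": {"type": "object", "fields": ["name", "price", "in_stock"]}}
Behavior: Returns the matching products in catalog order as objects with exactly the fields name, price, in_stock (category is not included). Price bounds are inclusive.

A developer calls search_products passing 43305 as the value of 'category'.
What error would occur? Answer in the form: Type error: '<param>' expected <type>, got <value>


Spec: 'category' is declared as string; 43305 is an integer.
Type error: 'category' expected string, got 43305


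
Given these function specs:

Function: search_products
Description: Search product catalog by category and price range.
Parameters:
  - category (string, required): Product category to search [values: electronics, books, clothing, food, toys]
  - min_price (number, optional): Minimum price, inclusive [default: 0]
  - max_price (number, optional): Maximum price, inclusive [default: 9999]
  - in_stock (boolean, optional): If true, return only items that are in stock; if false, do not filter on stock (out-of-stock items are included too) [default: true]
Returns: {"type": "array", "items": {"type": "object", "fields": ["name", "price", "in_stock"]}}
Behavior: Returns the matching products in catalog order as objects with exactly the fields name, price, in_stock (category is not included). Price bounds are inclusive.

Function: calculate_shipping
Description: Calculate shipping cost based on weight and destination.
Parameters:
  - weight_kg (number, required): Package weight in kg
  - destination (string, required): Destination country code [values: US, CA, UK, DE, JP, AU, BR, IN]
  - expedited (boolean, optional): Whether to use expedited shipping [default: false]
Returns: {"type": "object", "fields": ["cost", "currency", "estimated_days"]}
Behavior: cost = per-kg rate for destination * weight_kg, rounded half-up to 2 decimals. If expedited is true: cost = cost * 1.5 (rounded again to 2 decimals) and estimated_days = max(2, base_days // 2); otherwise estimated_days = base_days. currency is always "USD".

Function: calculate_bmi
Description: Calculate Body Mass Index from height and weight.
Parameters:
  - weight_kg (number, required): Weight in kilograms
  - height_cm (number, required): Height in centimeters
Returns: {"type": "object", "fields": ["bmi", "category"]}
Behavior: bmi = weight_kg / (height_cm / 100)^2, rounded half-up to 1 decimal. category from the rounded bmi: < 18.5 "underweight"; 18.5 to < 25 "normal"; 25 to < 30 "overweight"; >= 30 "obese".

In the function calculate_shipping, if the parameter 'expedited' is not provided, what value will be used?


The calculate_shipping spec declares:
  - expedited (boolean, optional): Whether to use expedited shipping [default: false]
Default:
false


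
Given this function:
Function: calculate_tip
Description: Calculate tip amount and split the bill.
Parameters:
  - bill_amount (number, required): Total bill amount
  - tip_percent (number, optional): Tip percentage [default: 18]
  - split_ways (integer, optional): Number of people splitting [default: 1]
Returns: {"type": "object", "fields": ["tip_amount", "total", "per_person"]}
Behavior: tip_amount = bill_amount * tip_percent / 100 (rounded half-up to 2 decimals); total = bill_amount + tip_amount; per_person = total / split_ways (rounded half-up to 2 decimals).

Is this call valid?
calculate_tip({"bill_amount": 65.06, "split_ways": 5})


Checking all required parameters present and types match... All valid.
Valid


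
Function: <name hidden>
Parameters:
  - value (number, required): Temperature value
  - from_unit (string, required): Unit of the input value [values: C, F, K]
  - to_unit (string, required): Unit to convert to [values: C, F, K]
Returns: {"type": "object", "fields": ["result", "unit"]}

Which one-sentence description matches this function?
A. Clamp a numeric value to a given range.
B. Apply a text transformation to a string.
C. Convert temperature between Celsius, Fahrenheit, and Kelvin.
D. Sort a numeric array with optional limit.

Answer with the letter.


Parameters value, from_unit, to_unit and return ["result", "unit"] fit: Convert temperature between Celsius, Fahrenheit, and Kelvin.
C


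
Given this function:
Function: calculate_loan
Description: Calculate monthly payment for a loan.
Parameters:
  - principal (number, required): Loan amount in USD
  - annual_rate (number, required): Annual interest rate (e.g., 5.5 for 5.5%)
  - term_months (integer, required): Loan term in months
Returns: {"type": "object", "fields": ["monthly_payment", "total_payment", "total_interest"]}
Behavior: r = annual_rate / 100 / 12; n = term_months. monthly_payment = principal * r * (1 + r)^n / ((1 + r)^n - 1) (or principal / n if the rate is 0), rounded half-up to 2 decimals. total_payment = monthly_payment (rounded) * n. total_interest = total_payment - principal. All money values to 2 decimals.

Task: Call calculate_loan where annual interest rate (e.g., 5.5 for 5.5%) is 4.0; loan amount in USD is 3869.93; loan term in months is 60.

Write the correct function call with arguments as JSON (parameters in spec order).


Mapping each described value to its parameter name:
  'Annual interest rate (e.g., 5.5 for 5.5%)' -> annual_rate = 4.0
  'Loan amount in USD' -> principal = 3869.93
  'Loan term in months' -> term_months = 60
calculate_loan({"principal": 3869.93, "annual_rate": 4.0, "term_months": 60})
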